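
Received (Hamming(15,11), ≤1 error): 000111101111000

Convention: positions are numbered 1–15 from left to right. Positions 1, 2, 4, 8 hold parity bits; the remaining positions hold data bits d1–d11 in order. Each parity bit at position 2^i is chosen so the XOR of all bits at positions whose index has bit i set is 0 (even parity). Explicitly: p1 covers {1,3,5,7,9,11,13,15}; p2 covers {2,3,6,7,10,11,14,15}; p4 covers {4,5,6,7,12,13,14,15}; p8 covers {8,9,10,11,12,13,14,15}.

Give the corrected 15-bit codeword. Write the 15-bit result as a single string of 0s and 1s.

000011101111000

s1 (pos 1,3,5,7,9,11,13,15): 0⊕0⊕1⊕1⊕1⊕1⊕0⊕0 = 0
s2 (pos 2,3,6,7,10,11,14,15): 0⊕0⊕1⊕1⊕1⊕1⊕0⊕0 = 0
s4 (pos 4,5,6,7,12,13,14,15): 1⊕1⊕1⊕1⊕1⊕0⊕0⊕0 = 1
s8 (pos 8,9,10,11,12,13,14,15): 0⊕1⊕1⊕1⊕1⊕0⊕0⊕0 = 0
Syndrome s8…s1 = 0100 → error at position 4.
Flip position 4: 000111101111000 → 000011101111000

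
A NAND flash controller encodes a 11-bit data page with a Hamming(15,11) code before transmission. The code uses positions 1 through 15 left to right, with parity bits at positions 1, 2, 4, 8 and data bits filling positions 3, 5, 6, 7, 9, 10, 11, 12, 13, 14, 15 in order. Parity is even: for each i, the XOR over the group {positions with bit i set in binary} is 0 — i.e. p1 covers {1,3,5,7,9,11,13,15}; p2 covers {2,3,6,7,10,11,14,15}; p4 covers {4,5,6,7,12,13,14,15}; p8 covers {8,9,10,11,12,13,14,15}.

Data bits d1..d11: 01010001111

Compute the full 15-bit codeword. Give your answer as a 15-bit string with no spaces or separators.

Place data at non-parity positions: p1 p2 0 p4 1 0 1 p8 0 0 0 1 1 1 1
p1 (pos 1,3,5,7,9,11,13,15): XOR of data positions = 0⊕1⊕1⊕0⊕0⊕1⊕1 = 0
p2 (pos 2,3,6,7,10,11,14,15): XOR of data positions = 0⊕0⊕1⊕0⊕0⊕1⊕1 = 1
p4 (pos 4,5,6,7,12,13,14,15): XOR of data positions = 1⊕0⊕1⊕1⊕1⊕1⊕1 = 0
p8 (pos 8,9,10,11,12,13,14,15): XOR of data positions = 0⊕0⊕0⊕1⊕1⊕1⊕1 = 0
Codeword: 010010100001111

010010100001111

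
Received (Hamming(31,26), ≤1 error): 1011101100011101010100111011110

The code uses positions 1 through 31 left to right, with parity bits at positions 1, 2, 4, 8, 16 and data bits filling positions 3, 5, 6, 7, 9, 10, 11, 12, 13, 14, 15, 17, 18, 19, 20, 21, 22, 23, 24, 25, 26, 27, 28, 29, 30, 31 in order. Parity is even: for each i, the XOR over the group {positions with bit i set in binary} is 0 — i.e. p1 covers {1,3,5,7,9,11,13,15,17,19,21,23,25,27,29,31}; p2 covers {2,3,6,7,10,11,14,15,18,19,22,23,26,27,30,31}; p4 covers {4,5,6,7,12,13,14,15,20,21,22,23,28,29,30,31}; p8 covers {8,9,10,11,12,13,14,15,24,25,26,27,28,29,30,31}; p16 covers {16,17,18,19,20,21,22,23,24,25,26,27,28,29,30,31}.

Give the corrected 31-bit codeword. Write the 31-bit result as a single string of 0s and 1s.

1011100100011101010100111011110

s1 (pos 1,3,5,7,9,11,13,15,17,19,21,23,25,27,29,31): 1⊕1⊕1⊕1⊕0⊕0⊕1⊕0⊕0⊕0⊕0⊕1⊕1⊕1⊕1⊕0 = 1
s2 (pos 2,3,6,7,10,11,14,15,18,19,22,23,26,27,30,31): 0⊕1⊕0⊕1⊕0⊕0⊕1⊕0⊕1⊕0⊕0⊕1⊕0⊕1⊕1⊕0 = 1
s4 (pos 4,5,6,7,12,13,14,15,20,21,22,23,28,29,30,31): 1⊕1⊕0⊕1⊕1⊕1⊕1⊕0⊕1⊕0⊕0⊕1⊕1⊕1⊕1⊕0 = 1
s8 (pos 8,9,10,11,12,13,14,15,24,25,26,27,28,29,30,31): 1⊕0⊕0⊕0⊕1⊕1⊕1⊕0⊕1⊕1⊕0⊕1⊕1⊕1⊕1⊕0 = 0
s16 (pos 16,17,18,19,20,21,22,23,24,25,26,27,28,29,30,31): 1⊕0⊕1⊕0⊕1⊕0⊕0⊕1⊕1⊕1⊕0⊕1⊕1⊕1⊕1⊕0 = 0
Syndrome s16…s1 = 00111 → error at position 7.
Flip position 7: 1011101100011101010100111011110 → 1011100100011101010100111011110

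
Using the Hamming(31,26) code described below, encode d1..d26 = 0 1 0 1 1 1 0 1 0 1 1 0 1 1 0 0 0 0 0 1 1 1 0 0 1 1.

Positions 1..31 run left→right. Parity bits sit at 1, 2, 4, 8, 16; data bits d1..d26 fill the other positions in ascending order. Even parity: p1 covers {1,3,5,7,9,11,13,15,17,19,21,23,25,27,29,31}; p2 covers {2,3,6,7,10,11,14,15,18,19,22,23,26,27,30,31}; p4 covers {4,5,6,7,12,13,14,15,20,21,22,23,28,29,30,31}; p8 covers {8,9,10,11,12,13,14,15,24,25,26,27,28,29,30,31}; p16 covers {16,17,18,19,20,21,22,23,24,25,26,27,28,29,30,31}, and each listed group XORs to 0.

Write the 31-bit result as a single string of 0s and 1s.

0001101011010111011000001110011

Place data at non-parity positions: p1 p2 0 p4 1 0 1 p8 1 1 0 1 0 1 1 p16 0 1 1 0 0 0 0 0 1 1 1 0 0 1 1
p1 (pos 1,3,5,7,9,11,13,15,17,19,21,23,25,27,29,31): XOR of data positions = 0⊕1⊕1⊕1⊕0⊕0⊕1⊕0⊕1⊕0⊕0⊕1⊕1⊕0⊕1 = 0
p2 (pos 2,3,6,7,10,11,14,15,18,19,22,23,26,27,30,31): XOR of data positions = 0⊕0⊕1⊕1⊕0⊕1⊕1⊕1⊕1⊕0⊕0⊕1⊕1⊕1⊕1 = 0
p4 (pos 4,5,6,7,12,13,14,15,20,21,22,23,28,29,30,31): XOR of data positions = 1⊕0⊕1⊕1⊕0⊕1⊕1⊕0⊕0⊕0⊕0⊕0⊕0⊕1⊕1 = 1
p8 (pos 8,9,10,11,12,13,14,15,24,25,26,27,28,29,30,31): XOR of data positions = 1⊕1⊕0⊕1⊕0⊕1⊕1⊕0⊕1⊕1⊕1⊕0⊕0⊕1⊕1 = 0
p16 (pos 16,17,18,19,20,21,22,23,24,25,26,27,28,29,30,31): XOR of data positions = 0⊕1⊕1⊕0⊕0⊕0⊕0⊕0⊕1⊕1⊕1⊕0⊕0⊕1⊕1 = 1
Codeword: 0001101011010111011000001110011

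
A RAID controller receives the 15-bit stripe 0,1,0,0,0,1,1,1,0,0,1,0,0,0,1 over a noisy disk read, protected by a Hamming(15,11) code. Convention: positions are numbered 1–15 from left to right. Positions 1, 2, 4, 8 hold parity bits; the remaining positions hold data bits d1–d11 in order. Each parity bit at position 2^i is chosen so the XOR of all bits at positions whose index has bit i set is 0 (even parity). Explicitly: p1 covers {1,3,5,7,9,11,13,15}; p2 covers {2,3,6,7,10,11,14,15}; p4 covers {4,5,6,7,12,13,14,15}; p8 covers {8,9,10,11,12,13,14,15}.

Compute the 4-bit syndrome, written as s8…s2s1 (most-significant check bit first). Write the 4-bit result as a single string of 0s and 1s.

s1 (pos 1,3,5,7,9,11,13,15): 0⊕0⊕0⊕1⊕0⊕1⊕0⊕1 = 1
s2 (pos 2,3,6,7,10,11,14,15): 1⊕0⊕1⊕1⊕0⊕1⊕0⊕1 = 1
s4 (pos 4,5,6,7,12,13,14,15): 0⊕0⊕1⊕1⊕0⊕0⊕0⊕1 = 1
s8 (pos 8,9,10,11,12,13,14,15): 1⊕0⊕0⊕1⊕0⊕0⊕0⊕1 = 1
Syndrome s8…s1 = 1111 → error at position 15.

1111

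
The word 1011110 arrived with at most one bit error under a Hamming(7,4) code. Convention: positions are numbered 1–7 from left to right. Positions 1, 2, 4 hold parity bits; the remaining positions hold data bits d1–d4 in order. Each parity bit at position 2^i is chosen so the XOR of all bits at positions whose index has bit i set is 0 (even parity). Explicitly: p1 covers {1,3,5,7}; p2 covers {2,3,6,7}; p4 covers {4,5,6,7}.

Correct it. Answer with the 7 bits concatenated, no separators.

s1 (pos 1,3,5,7): 1⊕1⊕1⊕0 = 1
s2 (pos 2,3,6,7): 0⊕1⊕1⊕0 = 0
s4 (pos 4,5,6,7): 1⊕1⊕1⊕0 = 1
Syndrome s4…s1 = 101 → error at position 5.
Flip position 5: 1011110 → 1011010

1011010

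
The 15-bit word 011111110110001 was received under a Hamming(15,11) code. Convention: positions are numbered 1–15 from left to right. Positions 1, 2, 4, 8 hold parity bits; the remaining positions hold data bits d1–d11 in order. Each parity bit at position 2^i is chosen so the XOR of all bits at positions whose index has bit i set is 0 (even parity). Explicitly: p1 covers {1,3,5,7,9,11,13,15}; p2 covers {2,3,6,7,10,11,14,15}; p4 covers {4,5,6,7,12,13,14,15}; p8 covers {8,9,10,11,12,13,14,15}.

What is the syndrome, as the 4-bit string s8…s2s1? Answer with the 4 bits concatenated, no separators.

0111

s1 (pos 1,3,5,7,9,11,13,15): 0⊕1⊕1⊕1⊕0⊕1⊕0⊕1 = 1
s2 (pos 2,3,6,7,10,11,14,15): 1⊕1⊕1⊕1⊕1⊕1⊕0⊕1 = 1
s4 (pos 4,5,6,7,12,13,14,15): 1⊕1⊕1⊕1⊕0⊕0⊕0⊕1 = 1
s8 (pos 8,9,10,11,12,13,14,15): 1⊕0⊕1⊕1⊕0⊕0⊕0⊕1 = 0
Syndrome s8…s1 = 0111 → error at position 7.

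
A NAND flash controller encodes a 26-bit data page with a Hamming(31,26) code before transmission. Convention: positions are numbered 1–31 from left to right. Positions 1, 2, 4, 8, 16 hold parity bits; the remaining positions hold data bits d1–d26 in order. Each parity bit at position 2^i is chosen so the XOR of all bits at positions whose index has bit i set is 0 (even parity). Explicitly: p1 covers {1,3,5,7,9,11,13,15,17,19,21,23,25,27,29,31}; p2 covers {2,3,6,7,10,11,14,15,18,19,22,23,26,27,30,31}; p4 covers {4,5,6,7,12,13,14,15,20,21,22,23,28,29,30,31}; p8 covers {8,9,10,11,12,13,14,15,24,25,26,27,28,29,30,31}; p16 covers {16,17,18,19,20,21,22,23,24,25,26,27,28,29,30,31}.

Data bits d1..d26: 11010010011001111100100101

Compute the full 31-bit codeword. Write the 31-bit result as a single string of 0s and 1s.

0010101000100110001111100100101

Place data at non-parity positions: p1 p2 1 p4 1 0 1 p8 0 0 1 0 0 1 1 p16 0 0 1 1 1 1 1 0 0 1 0 0 1 0 1
p1 (pos 1,3,5,7,9,11,13,15,17,19,21,23,25,27,29,31): XOR of data positions = 1⊕1⊕1⊕0⊕1⊕0⊕1⊕0⊕1⊕1⊕1⊕0⊕0⊕1⊕1 = 0
p2 (pos 2,3,6,7,10,11,14,15,18,19,22,23,26,27,30,31): XOR of data positions = 1⊕0⊕1⊕0⊕1⊕1⊕1⊕0⊕1⊕1⊕1⊕1⊕0⊕0⊕1 = 0
p4 (pos 4,5,6,7,12,13,14,15,20,21,22,23,28,29,30,31): XOR of data positions = 1⊕0⊕1⊕0⊕0⊕1⊕1⊕1⊕1⊕1⊕1⊕0⊕1⊕0⊕1 = 0
p8 (pos 8,9,10,11,12,13,14,15,24,25,26,27,28,29,30,31): XOR of data positions = 0⊕0⊕1⊕0⊕0⊕1⊕1⊕0⊕0⊕1⊕0⊕0⊕1⊕0⊕1 = 0
p16 (pos 16,17,18,19,20,21,22,23,24,25,26,27,28,29,30,31): XOR of data positions = 0⊕0⊕1⊕1⊕1⊕1⊕1⊕0⊕0⊕1⊕0⊕0⊕1⊕0⊕1 = 0
Codeword: 0010101000100110001111100100101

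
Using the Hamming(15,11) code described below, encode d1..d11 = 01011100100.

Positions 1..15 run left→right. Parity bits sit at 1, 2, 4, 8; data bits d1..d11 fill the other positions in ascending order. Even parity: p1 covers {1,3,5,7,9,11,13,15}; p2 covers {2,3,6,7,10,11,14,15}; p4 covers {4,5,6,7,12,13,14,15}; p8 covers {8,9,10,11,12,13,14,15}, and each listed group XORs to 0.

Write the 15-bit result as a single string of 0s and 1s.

Place data at non-parity positions: p1 p2 0 p4 1 0 1 p8 1 1 0 0 1 0 0
p1 (pos 1,3,5,7,9,11,13,15): XOR of data positions = 0⊕1⊕1⊕1⊕0⊕1⊕0 = 0
p2 (pos 2,3,6,7,10,11,14,15): XOR of data positions = 0⊕0⊕1⊕1⊕0⊕0⊕0 = 0
p4 (pos 4,5,6,7,12,13,14,15): XOR of data positions = 1⊕0⊕1⊕0⊕1⊕0⊕0 = 1
p8 (pos 8,9,10,11,12,13,14,15): XOR of data positions = 1⊕1⊕0⊕0⊕1⊕0⊕0 = 1
Codeword: 000110111100100

000110111100100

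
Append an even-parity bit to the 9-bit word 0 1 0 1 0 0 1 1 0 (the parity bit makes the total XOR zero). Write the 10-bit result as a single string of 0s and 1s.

0101001100

XOR of the 9 data bits: 0⊕1⊕0⊕1⊕0⊕0⊕1⊕1⊕0 = 0
Parity bit = 0 (so all 10 bits XOR to 0).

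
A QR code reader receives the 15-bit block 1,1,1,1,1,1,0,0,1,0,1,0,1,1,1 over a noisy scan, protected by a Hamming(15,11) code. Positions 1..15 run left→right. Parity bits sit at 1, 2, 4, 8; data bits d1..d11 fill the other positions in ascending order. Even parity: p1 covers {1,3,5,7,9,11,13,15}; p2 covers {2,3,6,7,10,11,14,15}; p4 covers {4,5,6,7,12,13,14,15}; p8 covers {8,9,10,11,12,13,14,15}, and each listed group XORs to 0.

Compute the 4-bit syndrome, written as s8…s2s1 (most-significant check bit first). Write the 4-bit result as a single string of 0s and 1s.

s1 (pos 1,3,5,7,9,11,13,15): 1⊕1⊕1⊕0⊕1⊕1⊕1⊕1 = 1
s2 (pos 2,3,6,7,10,11,14,15): 1⊕1⊕1⊕0⊕0⊕1⊕1⊕1 = 0
s4 (pos 4,5,6,7,12,13,14,15): 1⊕1⊕1⊕0⊕0⊕1⊕1⊕1 = 0
s8 (pos 8,9,10,11,12,13,14,15): 0⊕1⊕0⊕1⊕0⊕1⊕1⊕1 = 1
Syndrome s8…s1 = 1001 → error at position 9.

1001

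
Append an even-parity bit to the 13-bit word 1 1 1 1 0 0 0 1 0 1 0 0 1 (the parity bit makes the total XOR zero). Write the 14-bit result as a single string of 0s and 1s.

11110001010011

XOR of the 13 data bits: 1⊕1⊕1⊕1⊕0⊕0⊕0⊕1⊕0⊕1⊕0⊕0⊕1 = 1
Parity bit = 1 (so all 14 bits XOR to 0).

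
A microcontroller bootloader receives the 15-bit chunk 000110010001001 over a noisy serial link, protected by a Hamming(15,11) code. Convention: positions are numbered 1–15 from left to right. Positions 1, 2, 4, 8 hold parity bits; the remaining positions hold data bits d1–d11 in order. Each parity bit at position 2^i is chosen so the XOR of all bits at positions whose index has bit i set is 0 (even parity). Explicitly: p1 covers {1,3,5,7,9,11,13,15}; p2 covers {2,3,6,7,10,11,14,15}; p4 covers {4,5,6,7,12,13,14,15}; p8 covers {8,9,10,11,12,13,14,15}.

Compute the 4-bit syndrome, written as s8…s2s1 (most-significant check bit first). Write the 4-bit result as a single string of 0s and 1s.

1010

s1 (pos 1,3,5,7,9,11,13,15): 0⊕0⊕1⊕0⊕0⊕0⊕0⊕1 = 0
s2 (pos 2,3,6,7,10,11,14,15): 0⊕0⊕0⊕0⊕0⊕0⊕0⊕1 = 1
s4 (pos 4,5,6,7,12,13,14,15): 1⊕1⊕0⊕0⊕1⊕0⊕0⊕1 = 0
s8 (pos 8,9,10,11,12,13,14,15): 1⊕0⊕0⊕0⊕1⊕0⊕0⊕1 = 1
Syndrome s8…s1 = 1010 → error at position 10.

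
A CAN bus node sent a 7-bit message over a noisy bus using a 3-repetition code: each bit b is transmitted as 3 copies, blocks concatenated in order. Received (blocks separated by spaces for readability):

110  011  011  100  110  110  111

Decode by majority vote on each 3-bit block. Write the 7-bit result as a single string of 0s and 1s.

Block 1 (110): 2 ones → 1
Block 2 (011): 2 ones → 1
Block 3 (011): 2 ones → 1
Block 4 (100): 1 one → 0
Block 5 (110): 2 ones → 1
Block 6 (110): 2 ones → 1
Block 7 (111): 3 ones → 1

1110111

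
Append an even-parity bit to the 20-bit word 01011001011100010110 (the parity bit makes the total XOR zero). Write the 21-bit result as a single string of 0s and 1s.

010110010111000101100

XOR of the 20 data bits: 0⊕1⊕0⊕1⊕1⊕0⊕0⊕1⊕0⊕1⊕1⊕1⊕0⊕0⊕0⊕1⊕0⊕1⊕1⊕0 = 0
Parity bit = 0 (so all 21 bits XOR to 0).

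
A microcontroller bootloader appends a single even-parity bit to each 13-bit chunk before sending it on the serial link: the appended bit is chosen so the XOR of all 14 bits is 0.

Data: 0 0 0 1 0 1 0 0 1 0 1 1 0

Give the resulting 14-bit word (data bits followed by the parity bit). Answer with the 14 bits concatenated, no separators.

00010100101101

XOR of the 13 data bits: 0⊕0⊕0⊕1⊕0⊕1⊕0⊕0⊕1⊕0⊕1⊕1⊕0 = 1
Parity bit = 1 (so all 14 bits XOR to 0).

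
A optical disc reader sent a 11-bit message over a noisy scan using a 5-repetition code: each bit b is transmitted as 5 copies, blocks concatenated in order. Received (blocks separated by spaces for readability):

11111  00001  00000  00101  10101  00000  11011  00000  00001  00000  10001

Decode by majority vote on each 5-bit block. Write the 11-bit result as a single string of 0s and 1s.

Block 1 (11111): 5 ones → 1
Block 2 (00001): 1 one → 0
Block 3 (00000): 0 ones → 0
Block 4 (00101): 2 ones → 0
Block 5 (10101): 3 ones → 1
Block 6 (00000): 0 ones → 0
Block 7 (11011): 4 ones → 1
Block 8 (00000): 0 ones → 0
Block 9 (00001): 1 one → 0
Block 10 (00000): 0 ones → 0
Block 11 (10001): 2 ones → 0

10001010000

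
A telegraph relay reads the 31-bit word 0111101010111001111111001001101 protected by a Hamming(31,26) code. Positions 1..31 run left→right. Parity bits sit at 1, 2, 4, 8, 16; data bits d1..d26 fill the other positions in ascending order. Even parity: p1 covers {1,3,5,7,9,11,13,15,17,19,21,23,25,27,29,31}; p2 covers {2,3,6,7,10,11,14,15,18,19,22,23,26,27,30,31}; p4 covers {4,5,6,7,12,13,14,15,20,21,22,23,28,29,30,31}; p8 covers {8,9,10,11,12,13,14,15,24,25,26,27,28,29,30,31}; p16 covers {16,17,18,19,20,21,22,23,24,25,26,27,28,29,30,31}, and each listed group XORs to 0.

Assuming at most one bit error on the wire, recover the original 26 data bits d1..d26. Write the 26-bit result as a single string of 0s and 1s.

11011011100111011001001101

s1 (pos 1,3,5,7,9,11,13,15,17,19,21,23,25,27,29,31): 0⊕1⊕1⊕1⊕1⊕1⊕1⊕0⊕1⊕1⊕1⊕0⊕1⊕0⊕1⊕1 = 0
s2 (pos 2,3,6,7,10,11,14,15,18,19,22,23,26,27,30,31): 1⊕1⊕0⊕1⊕0⊕1⊕0⊕0⊕1⊕1⊕1⊕0⊕0⊕0⊕0⊕1 = 0
s4 (pos 4,5,6,7,12,13,14,15,20,21,22,23,28,29,30,31): 1⊕1⊕0⊕1⊕1⊕1⊕0⊕0⊕1⊕1⊕1⊕0⊕1⊕1⊕0⊕1 = 1
s8 (pos 8,9,10,11,12,13,14,15,24,25,26,27,28,29,30,31): 0⊕1⊕0⊕1⊕1⊕1⊕0⊕0⊕0⊕1⊕0⊕0⊕1⊕1⊕0⊕1 = 0
s16 (pos 16,17,18,19,20,21,22,23,24,25,26,27,28,29,30,31): 1⊕1⊕1⊕1⊕1⊕1⊕1⊕0⊕0⊕1⊕0⊕0⊕1⊕1⊕0⊕1 = 1
Syndrome s16…s1 = 10100 → error at position 20.
Flip position 20: 0111101010111001111111001001101 → 0111101010111001111011001001101
Read data bits from positions 3,5,6,7,9,10,11,12,13,14,15,17,18,19,20,21,22,23,24,25,26,27,28,29,30,31: 11011011100111011001001101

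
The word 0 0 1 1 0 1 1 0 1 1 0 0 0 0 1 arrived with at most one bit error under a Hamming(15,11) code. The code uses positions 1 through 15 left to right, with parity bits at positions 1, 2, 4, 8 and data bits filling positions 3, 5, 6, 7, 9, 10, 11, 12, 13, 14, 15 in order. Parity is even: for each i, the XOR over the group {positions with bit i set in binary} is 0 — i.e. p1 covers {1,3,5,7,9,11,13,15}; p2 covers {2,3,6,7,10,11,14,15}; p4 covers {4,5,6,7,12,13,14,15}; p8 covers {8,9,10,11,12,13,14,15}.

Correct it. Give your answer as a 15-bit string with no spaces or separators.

001101101000001

s1 (pos 1,3,5,7,9,11,13,15): 0⊕1⊕0⊕1⊕1⊕0⊕0⊕1 = 0
s2 (pos 2,3,6,7,10,11,14,15): 0⊕1⊕1⊕1⊕1⊕0⊕0⊕1 = 1
s4 (pos 4,5,6,7,12,13,14,15): 1⊕0⊕1⊕1⊕0⊕0⊕0⊕1 = 0
s8 (pos 8,9,10,11,12,13,14,15): 0⊕1⊕1⊕0⊕0⊕0⊕0⊕1 = 1
Syndrome s8…s1 = 1010 → error at position 10.
Flip position 10: 001101101100001 → 001101101000001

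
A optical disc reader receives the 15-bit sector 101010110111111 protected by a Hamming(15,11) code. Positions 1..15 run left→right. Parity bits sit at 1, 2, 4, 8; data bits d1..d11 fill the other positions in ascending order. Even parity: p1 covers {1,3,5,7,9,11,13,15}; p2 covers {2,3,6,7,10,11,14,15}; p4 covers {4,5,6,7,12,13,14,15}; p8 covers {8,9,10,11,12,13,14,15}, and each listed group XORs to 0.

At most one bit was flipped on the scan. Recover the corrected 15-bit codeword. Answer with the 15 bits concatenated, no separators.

101010111111111

s1 (pos 1,3,5,7,9,11,13,15): 1⊕1⊕1⊕1⊕0⊕1⊕1⊕1 = 1
s2 (pos 2,3,6,7,10,11,14,15): 0⊕1⊕0⊕1⊕1⊕1⊕1⊕1 = 0
s4 (pos 4,5,6,7,12,13,14,15): 0⊕1⊕0⊕1⊕1⊕1⊕1⊕1 = 0
s8 (pos 8,9,10,11,12,13,14,15): 1⊕0⊕1⊕1⊕1⊕1⊕1⊕1 = 1
Syndrome s8…s1 = 1001 → error at position 9.
Flip position 9: 101010110111111 → 101010111111111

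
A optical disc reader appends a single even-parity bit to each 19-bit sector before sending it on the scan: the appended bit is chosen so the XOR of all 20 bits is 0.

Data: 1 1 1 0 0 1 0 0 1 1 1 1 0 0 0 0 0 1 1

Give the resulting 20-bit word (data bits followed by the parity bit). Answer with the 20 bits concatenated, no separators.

XOR of the 19 data bits: 1⊕1⊕1⊕0⊕0⊕1⊕0⊕0⊕1⊕1⊕1⊕1⊕0⊕0⊕0⊕0⊕0⊕1⊕1 = 0
Parity bit = 0 (so all 20 bits XOR to 0).

11100100111100000110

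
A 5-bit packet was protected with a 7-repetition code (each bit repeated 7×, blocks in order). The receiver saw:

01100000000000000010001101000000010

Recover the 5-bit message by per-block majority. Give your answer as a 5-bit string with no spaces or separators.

00000

Block 1 (0110000): 2 ones → 0
Block 2 (0000000): 0 ones → 0
Block 3 (0000100): 1 one → 0
Block 4 (0110100): 3 ones → 0
Block 5 (0000010): 1 one → 0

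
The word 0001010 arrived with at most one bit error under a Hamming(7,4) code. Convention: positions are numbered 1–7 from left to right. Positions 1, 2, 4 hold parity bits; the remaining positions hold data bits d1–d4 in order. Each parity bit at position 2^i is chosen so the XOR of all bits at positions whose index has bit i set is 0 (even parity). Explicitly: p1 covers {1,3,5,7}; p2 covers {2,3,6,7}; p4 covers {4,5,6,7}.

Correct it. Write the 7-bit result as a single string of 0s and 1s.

0101010

s1 (pos 1,3,5,7): 0⊕0⊕0⊕0 = 0
s2 (pos 2,3,6,7): 0⊕0⊕1⊕0 = 1
s4 (pos 4,5,6,7): 1⊕0⊕1⊕0 = 0
Syndrome s4…s1 = 010 → error at position 2.
Flip position 2: 0001010 → 0101010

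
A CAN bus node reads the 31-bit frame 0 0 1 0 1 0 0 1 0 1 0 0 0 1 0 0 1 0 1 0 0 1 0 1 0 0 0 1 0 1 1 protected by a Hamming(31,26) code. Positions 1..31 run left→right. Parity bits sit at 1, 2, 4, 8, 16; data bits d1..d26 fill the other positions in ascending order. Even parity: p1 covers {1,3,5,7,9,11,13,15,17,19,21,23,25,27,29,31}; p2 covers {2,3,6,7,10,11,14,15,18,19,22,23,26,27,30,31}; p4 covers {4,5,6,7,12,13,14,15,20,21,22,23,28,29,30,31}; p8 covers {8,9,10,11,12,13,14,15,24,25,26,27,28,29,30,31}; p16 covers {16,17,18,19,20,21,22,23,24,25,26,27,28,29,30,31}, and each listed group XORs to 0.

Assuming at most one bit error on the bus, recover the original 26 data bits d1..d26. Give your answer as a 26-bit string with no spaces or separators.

s1 (pos 1,3,5,7,9,11,13,15,17,19,21,23,25,27,29,31): 0⊕1⊕1⊕0⊕0⊕0⊕0⊕0⊕1⊕1⊕0⊕0⊕0⊕0⊕0⊕1 = 1
s2 (pos 2,3,6,7,10,11,14,15,18,19,22,23,26,27,30,31): 0⊕1⊕0⊕0⊕1⊕0⊕1⊕0⊕0⊕1⊕1⊕0⊕0⊕0⊕1⊕1 = 1
s4 (pos 4,5,6,7,12,13,14,15,20,21,22,23,28,29,30,31): 0⊕1⊕0⊕0⊕0⊕0⊕1⊕0⊕0⊕0⊕1⊕0⊕1⊕0⊕1⊕1 = 0
s8 (pos 8,9,10,11,12,13,14,15,24,25,26,27,28,29,30,31): 1⊕0⊕1⊕0⊕0⊕0⊕1⊕0⊕1⊕0⊕0⊕0⊕1⊕0⊕1⊕1 = 1
s16 (pos 16,17,18,19,20,21,22,23,24,25,26,27,28,29,30,31): 0⊕1⊕0⊕1⊕0⊕0⊕1⊕0⊕1⊕0⊕0⊕0⊕1⊕0⊕1⊕1 = 1
Syndrome s16…s1 = 11011 → error at position 27.
Flip position 27: 0010100101000100101001010001011 → 0010100101000100101001010011011
Read data bits from positions 3,5,6,7,9,10,11,12,13,14,15,17,18,19,20,21,22,23,24,25,26,27,28,29,30,31: 11000100010101001010011011

11000100010101001010011011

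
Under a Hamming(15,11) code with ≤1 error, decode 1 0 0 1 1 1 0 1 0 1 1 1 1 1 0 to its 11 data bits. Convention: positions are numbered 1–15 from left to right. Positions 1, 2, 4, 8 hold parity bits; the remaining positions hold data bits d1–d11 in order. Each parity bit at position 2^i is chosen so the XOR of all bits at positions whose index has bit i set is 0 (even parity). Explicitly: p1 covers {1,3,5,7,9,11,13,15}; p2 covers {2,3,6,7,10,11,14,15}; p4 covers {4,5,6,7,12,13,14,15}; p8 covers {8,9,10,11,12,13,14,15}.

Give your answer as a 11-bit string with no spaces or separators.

01100111110

s1 (pos 1,3,5,7,9,11,13,15): 1⊕0⊕1⊕0⊕0⊕1⊕1⊕0 = 0
s2 (pos 2,3,6,7,10,11,14,15): 0⊕0⊕1⊕0⊕1⊕1⊕1⊕0 = 0
s4 (pos 4,5,6,7,12,13,14,15): 1⊕1⊕1⊕0⊕1⊕1⊕1⊕0 = 0
s8 (pos 8,9,10,11,12,13,14,15): 1⊕0⊕1⊕1⊕1⊕1⊕1⊕0 = 0
Syndrome s8…s1 = 0000 → no error.
Read data bits from positions 3,5,6,7,9,10,11,12,13,14,15: 01100111110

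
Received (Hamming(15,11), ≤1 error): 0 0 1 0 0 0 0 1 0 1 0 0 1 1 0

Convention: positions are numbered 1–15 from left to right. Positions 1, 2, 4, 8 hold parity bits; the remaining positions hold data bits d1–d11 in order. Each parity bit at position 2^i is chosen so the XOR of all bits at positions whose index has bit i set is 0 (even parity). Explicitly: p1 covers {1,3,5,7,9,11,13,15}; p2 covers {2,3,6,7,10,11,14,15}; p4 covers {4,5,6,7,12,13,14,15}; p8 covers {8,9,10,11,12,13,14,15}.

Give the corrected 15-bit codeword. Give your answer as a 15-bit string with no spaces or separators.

011000010100110

s1 (pos 1,3,5,7,9,11,13,15): 0⊕1⊕0⊕0⊕0⊕0⊕1⊕0 = 0
s2 (pos 2,3,6,7,10,11,14,15): 0⊕1⊕0⊕0⊕1⊕0⊕1⊕0 = 1
s4 (pos 4,5,6,7,12,13,14,15): 0⊕0⊕0⊕0⊕0⊕1⊕1⊕0 = 0
s8 (pos 8,9,10,11,12,13,14,15): 1⊕0⊕1⊕0⊕0⊕1⊕1⊕0 = 0
Syndrome s8…s1 = 0010 → error at position 2.
Flip position 2: 001000010100110 → 011000010100110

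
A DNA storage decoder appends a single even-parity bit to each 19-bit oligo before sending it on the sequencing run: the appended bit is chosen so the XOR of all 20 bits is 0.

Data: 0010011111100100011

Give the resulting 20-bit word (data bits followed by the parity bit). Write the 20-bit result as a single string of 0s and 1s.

00100111111001000110

XOR of the 19 data bits: 0⊕0⊕1⊕0⊕0⊕1⊕1⊕1⊕1⊕1⊕1⊕0⊕0⊕1⊕0⊕0⊕0⊕1⊕1 = 0
Parity bit = 0 (so all 20 bits XOR to 0).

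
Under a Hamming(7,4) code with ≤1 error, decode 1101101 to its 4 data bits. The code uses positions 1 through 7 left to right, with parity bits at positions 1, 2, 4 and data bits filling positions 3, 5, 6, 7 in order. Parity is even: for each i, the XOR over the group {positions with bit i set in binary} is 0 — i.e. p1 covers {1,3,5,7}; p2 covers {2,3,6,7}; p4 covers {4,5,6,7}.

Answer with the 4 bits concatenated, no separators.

0001

s1 (pos 1,3,5,7): 1⊕0⊕1⊕1 = 1
s2 (pos 2,3,6,7): 1⊕0⊕0⊕1 = 0
s4 (pos 4,5,6,7): 1⊕1⊕0⊕1 = 1
Syndrome s4…s1 = 101 → error at position 5.
Flip position 5: 1101101 → 1101001
Read data bits from positions 3,5,6,7: 0001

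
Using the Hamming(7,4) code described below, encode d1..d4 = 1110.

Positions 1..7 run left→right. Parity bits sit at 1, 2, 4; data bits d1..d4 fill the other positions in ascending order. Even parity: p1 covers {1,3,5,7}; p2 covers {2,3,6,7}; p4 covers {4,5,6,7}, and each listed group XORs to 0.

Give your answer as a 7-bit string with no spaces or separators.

Place data at non-parity positions: p1 p2 1 p4 1 1 0
p1 (pos 1,3,5,7): XOR of data positions = 1⊕1⊕0 = 0
p2 (pos 2,3,6,7): XOR of data positions = 1⊕1⊕0 = 0
p4 (pos 4,5,6,7): XOR of data positions = 1⊕1⊕0 = 0
Codeword: 0010110

0010110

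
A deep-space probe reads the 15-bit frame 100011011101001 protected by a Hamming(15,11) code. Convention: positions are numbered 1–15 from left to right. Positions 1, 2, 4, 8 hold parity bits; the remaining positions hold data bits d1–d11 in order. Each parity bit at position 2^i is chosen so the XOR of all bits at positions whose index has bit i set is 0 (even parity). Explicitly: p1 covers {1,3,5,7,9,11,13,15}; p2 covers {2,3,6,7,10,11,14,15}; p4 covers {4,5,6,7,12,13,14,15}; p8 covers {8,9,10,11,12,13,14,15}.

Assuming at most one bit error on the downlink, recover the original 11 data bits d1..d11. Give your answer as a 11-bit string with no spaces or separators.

s1 (pos 1,3,5,7,9,11,13,15): 1⊕0⊕1⊕0⊕1⊕0⊕0⊕1 = 0
s2 (pos 2,3,6,7,10,11,14,15): 0⊕0⊕1⊕0⊕1⊕0⊕0⊕1 = 1
s4 (pos 4,5,6,7,12,13,14,15): 0⊕1⊕1⊕0⊕1⊕0⊕0⊕1 = 0
s8 (pos 8,9,10,11,12,13,14,15): 1⊕1⊕1⊕0⊕1⊕0⊕0⊕1 = 1
Syndrome s8…s1 = 1010 → error at position 10.
Flip position 10: 100011011101001 → 100011011001001
Read data bits from positions 3,5,6,7,9,10,11,12,13,14,15: 01101001001

01101001001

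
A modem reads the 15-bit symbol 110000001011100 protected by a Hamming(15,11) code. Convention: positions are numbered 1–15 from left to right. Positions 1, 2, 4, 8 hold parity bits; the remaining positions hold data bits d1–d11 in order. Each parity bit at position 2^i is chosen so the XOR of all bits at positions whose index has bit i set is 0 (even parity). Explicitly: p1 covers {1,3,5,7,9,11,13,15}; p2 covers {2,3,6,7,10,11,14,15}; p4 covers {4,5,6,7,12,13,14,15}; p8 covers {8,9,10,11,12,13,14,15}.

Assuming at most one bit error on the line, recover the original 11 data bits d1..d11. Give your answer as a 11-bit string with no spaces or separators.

00001011100

s1 (pos 1,3,5,7,9,11,13,15): 1⊕0⊕0⊕0⊕1⊕1⊕1⊕0 = 0
s2 (pos 2,3,6,7,10,11,14,15): 1⊕0⊕0⊕0⊕0⊕1⊕0⊕0 = 0
s4 (pos 4,5,6,7,12,13,14,15): 0⊕0⊕0⊕0⊕1⊕1⊕0⊕0 = 0
s8 (pos 8,9,10,11,12,13,14,15): 0⊕1⊕0⊕1⊕1⊕1⊕0⊕0 = 0
Syndrome s8…s1 = 0000 → no error.
Read data bits from positions 3,5,6,7,9,10,11,12,13,14,15: 00001011100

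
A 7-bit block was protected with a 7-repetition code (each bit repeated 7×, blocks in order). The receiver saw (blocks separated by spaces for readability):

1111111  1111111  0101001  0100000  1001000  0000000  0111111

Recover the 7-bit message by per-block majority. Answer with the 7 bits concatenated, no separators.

1100001

Block 1 (1111111): 7 ones → 1
Block 2 (1111111): 7 ones → 1
Block 3 (0101001): 3 ones → 0
Block 4 (0100000): 1 one → 0
Block 5 (1001000): 2 ones → 0
Block 6 (0000000): 0 ones → 0
Block 7 (0111111): 6 ones → 1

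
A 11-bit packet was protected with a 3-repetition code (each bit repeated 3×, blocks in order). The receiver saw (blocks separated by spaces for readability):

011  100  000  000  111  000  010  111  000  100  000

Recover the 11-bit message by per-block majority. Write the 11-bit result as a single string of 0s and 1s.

Block 1 (011): 2 ones → 1
Block 2 (100): 1 one → 0
Block 3 (000): 0 ones → 0
Block 4 (000): 0 ones → 0
Block 5 (111): 3 ones → 1
Block 6 (000): 0 ones → 0
Block 7 (010): 1 one → 0
Block 8 (111): 3 ones → 1
Block 9 (000): 0 ones → 0
Block 10 (100): 1 one → 0
Block 11 (000): 0 ones → 0

10001001000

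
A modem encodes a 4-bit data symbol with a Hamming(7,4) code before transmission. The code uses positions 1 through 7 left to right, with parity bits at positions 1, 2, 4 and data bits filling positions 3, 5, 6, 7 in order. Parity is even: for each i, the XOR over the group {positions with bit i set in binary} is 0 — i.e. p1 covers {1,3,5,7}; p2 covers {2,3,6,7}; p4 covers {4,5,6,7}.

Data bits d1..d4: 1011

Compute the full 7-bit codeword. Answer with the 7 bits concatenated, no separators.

Place data at non-parity positions: p1 p2 1 p4 0 1 1
p1 (pos 1,3,5,7): XOR of data positions = 1⊕0⊕1 = 0
p2 (pos 2,3,6,7): XOR of data positions = 1⊕1⊕1 = 1
p4 (pos 4,5,6,7): XOR of data positions = 0⊕1⊕1 = 0
Codeword: 0110011

0110011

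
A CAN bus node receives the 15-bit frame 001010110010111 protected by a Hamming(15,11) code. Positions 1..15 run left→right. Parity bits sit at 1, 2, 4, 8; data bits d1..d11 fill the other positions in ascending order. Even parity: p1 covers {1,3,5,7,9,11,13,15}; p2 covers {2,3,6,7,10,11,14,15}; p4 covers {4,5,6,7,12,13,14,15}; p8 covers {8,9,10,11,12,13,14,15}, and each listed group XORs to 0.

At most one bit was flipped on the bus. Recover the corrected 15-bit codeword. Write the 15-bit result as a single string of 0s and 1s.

s1 (pos 1,3,5,7,9,11,13,15): 0⊕1⊕1⊕1⊕0⊕1⊕1⊕1 = 0
s2 (pos 2,3,6,7,10,11,14,15): 0⊕1⊕0⊕1⊕0⊕1⊕1⊕1 = 1
s4 (pos 4,5,6,7,12,13,14,15): 0⊕1⊕0⊕1⊕0⊕1⊕1⊕1 = 1
s8 (pos 8,9,10,11,12,13,14,15): 1⊕0⊕0⊕1⊕0⊕1⊕1⊕1 = 1
Syndrome s8…s1 = 1110 → error at position 14.
Flip position 14: 001010110010111 → 001010110010101

001010110010101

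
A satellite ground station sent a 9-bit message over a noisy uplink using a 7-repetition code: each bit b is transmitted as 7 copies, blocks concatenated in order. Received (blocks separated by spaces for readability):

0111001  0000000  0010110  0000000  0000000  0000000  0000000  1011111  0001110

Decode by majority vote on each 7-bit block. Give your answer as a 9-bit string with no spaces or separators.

Block 1 (0111001): 4 ones → 1
Block 2 (0000000): 0 ones → 0
Block 3 (0010110): 3 ones → 0
Block 4 (0000000): 0 ones → 0
Block 5 (0000000): 0 ones → 0
Block 6 (0000000): 0 ones → 0
Block 7 (0000000): 0 ones → 0
Block 8 (1011111): 6 ones → 1
Block 9 (0001110): 3 ones → 0

100000010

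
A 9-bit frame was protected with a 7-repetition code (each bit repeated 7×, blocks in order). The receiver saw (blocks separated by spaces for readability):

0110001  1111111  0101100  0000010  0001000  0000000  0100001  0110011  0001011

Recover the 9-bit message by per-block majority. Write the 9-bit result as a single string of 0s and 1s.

Block 1 (0110001): 3 ones → 0
Block 2 (1111111): 7 ones → 1
Block 3 (0101100): 3 ones → 0
Block 4 (0000010): 1 one → 0
Block 5 (0001000): 1 one → 0
Block 6 (0000000): 0 ones → 0
Block 7 (0100001): 2 ones → 0
Block 8 (0110011): 4 ones → 1
Block 9 (0001011): 3 ones → 0

010000010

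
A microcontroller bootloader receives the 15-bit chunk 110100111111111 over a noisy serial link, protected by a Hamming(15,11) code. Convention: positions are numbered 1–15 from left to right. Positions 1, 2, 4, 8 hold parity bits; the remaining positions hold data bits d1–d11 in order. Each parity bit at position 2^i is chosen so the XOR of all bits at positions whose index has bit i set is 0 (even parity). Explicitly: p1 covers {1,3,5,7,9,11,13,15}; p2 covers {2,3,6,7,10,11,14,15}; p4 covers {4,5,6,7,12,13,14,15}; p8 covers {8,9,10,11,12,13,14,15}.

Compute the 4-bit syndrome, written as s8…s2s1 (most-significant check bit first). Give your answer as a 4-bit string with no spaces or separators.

0000

s1 (pos 1,3,5,7,9,11,13,15): 1⊕0⊕0⊕1⊕1⊕1⊕1⊕1 = 0
s2 (pos 2,3,6,7,10,11,14,15): 1⊕0⊕0⊕1⊕1⊕1⊕1⊕1 = 0
s4 (pos 4,5,6,7,12,13,14,15): 1⊕0⊕0⊕1⊕1⊕1⊕1⊕1 = 0
s8 (pos 8,9,10,11,12,13,14,15): 1⊕1⊕1⊕1⊕1⊕1⊕1⊕1 = 0
Syndrome s8…s1 = 0000 → no error.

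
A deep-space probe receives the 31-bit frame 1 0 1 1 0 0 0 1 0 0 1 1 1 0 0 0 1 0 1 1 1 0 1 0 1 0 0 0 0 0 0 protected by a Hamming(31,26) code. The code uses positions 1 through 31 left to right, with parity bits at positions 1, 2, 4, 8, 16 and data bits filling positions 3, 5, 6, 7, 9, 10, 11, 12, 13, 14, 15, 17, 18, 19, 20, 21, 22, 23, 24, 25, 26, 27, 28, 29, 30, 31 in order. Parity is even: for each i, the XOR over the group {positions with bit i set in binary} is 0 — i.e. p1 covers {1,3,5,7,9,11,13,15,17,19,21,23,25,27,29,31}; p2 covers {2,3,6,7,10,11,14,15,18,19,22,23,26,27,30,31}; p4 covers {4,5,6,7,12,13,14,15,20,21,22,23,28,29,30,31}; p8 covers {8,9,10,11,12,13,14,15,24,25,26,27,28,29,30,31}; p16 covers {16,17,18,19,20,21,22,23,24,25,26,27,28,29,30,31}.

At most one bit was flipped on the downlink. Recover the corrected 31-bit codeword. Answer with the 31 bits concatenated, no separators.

1011000110111000101110101000000

s1 (pos 1,3,5,7,9,11,13,15,17,19,21,23,25,27,29,31): 1⊕1⊕0⊕0⊕0⊕1⊕1⊕0⊕1⊕1⊕1⊕1⊕1⊕0⊕0⊕0 = 1
s2 (pos 2,3,6,7,10,11,14,15,18,19,22,23,26,27,30,31): 0⊕1⊕0⊕0⊕0⊕1⊕0⊕0⊕0⊕1⊕0⊕1⊕0⊕0⊕0⊕0 = 0
s4 (pos 4,5,6,7,12,13,14,15,20,21,22,23,28,29,30,31): 1⊕0⊕0⊕0⊕1⊕1⊕0⊕0⊕1⊕1⊕0⊕1⊕0⊕0⊕0⊕0 = 0
s8 (pos 8,9,10,11,12,13,14,15,24,25,26,27,28,29,30,31): 1⊕0⊕0⊕1⊕1⊕1⊕0⊕0⊕0⊕1⊕0⊕0⊕0⊕0⊕0⊕0 = 1
s16 (pos 16,17,18,19,20,21,22,23,24,25,26,27,28,29,30,31): 0⊕1⊕0⊕1⊕1⊕1⊕0⊕1⊕0⊕1⊕0⊕0⊕0⊕0⊕0⊕0 = 0
Syndrome s16…s1 = 01001 → error at position 9.
Flip position 9: 1011000100111000101110101000000 → 1011000110111000101110101000000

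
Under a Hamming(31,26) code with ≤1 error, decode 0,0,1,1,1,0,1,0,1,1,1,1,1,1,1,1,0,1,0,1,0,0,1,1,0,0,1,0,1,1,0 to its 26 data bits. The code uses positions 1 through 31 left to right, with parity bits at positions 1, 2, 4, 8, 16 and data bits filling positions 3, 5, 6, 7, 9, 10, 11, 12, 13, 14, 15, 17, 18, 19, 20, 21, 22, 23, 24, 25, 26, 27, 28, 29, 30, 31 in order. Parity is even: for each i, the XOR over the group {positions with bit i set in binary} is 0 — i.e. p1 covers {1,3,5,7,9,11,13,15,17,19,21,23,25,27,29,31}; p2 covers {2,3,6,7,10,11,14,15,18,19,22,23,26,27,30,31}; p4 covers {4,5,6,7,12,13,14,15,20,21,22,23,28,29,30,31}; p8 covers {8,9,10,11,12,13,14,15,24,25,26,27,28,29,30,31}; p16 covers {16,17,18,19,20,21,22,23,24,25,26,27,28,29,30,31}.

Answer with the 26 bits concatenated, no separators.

11011110111010100110010110

s1 (pos 1,3,5,7,9,11,13,15,17,19,21,23,25,27,29,31): 0⊕1⊕1⊕1⊕1⊕1⊕1⊕1⊕0⊕0⊕0⊕1⊕0⊕1⊕1⊕0 = 0
s2 (pos 2,3,6,7,10,11,14,15,18,19,22,23,26,27,30,31): 0⊕1⊕0⊕1⊕1⊕1⊕1⊕1⊕1⊕0⊕0⊕1⊕0⊕1⊕1⊕0 = 0
s4 (pos 4,5,6,7,12,13,14,15,20,21,22,23,28,29,30,31): 1⊕1⊕0⊕1⊕1⊕1⊕1⊕1⊕1⊕0⊕0⊕1⊕0⊕1⊕1⊕0 = 1
s8 (pos 8,9,10,11,12,13,14,15,24,25,26,27,28,29,30,31): 0⊕1⊕1⊕1⊕1⊕1⊕1⊕1⊕1⊕0⊕0⊕1⊕0⊕1⊕1⊕0 = 1
s16 (pos 16,17,18,19,20,21,22,23,24,25,26,27,28,29,30,31): 1⊕0⊕1⊕0⊕1⊕0⊕0⊕1⊕1⊕0⊕0⊕1⊕0⊕1⊕1⊕0 = 0
Syndrome s16…s1 = 01100 → error at position 12.
Flip position 12: 0011101011111111010100110010110 → 0011101011101111010100110010110
Read data bits from positions 3,5,6,7,9,10,11,12,13,14,15,17,18,19,20,21,22,23,24,25,26,27,28,29,30,31: 11011110111010100110010110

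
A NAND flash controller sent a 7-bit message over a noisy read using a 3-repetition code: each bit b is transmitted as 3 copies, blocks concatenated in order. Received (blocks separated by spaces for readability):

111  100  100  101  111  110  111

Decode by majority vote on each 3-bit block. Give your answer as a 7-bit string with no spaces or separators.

1001111

Block 1 (111): 3 ones → 1
Block 2 (100): 1 one → 0
Block 3 (100): 1 one → 0
Block 4 (101): 2 ones → 1
Block 5 (111): 3 ones → 1
Block 6 (110): 2 ones → 1
Block 7 (111): 3 ones → 1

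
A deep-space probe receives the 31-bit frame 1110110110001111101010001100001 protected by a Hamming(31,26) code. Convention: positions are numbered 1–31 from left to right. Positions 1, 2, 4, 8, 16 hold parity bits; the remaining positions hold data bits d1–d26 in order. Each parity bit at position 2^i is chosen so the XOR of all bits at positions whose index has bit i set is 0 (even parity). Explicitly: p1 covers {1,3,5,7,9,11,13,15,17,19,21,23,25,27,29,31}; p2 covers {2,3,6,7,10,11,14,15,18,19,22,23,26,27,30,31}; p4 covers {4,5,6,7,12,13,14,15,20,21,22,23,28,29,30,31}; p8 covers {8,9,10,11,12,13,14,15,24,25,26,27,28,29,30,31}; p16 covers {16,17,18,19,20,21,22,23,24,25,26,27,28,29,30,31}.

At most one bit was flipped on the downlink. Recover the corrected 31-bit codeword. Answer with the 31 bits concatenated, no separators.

1110110110001111101000001100001

s1 (pos 1,3,5,7,9,11,13,15,17,19,21,23,25,27,29,31): 1⊕1⊕1⊕0⊕1⊕0⊕1⊕1⊕1⊕1⊕1⊕0⊕1⊕0⊕0⊕1 = 1
s2 (pos 2,3,6,7,10,11,14,15,18,19,22,23,26,27,30,31): 1⊕1⊕1⊕0⊕0⊕0⊕1⊕1⊕0⊕1⊕0⊕0⊕1⊕0⊕0⊕1 = 0
s4 (pos 4,5,6,7,12,13,14,15,20,21,22,23,28,29,30,31): 0⊕1⊕1⊕0⊕0⊕1⊕1⊕1⊕0⊕1⊕0⊕0⊕0⊕0⊕0⊕1 = 1
s8 (pos 8,9,10,11,12,13,14,15,24,25,26,27,28,29,30,31): 1⊕1⊕0⊕0⊕0⊕1⊕1⊕1⊕0⊕1⊕1⊕0⊕0⊕0⊕0⊕1 = 0
s16 (pos 16,17,18,19,20,21,22,23,24,25,26,27,28,29,30,31): 1⊕1⊕0⊕1⊕0⊕1⊕0⊕0⊕0⊕1⊕1⊕0⊕0⊕0⊕0⊕1 = 1
Syndrome s16…s1 = 10101 → error at position 21.
Flip position 21: 1110110110001111101010001100001 → 1110110110001111101000001100001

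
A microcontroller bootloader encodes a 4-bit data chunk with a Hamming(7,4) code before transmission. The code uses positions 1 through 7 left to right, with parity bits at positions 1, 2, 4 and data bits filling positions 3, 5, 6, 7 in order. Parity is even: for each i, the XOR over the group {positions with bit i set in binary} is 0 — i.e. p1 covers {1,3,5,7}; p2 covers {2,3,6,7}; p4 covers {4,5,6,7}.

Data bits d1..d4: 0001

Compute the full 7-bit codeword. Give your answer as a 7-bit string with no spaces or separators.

1101001

Place data at non-parity positions: p1 p2 0 p4 0 0 1
p1 (pos 1,3,5,7): XOR of data positions = 0⊕0⊕1 = 1
p2 (pos 2,3,6,7): XOR of data positions = 0⊕0⊕1 = 1
p4 (pos 4,5,6,7): XOR of data positions = 0⊕0⊕1 = 1
Codeword: 1101001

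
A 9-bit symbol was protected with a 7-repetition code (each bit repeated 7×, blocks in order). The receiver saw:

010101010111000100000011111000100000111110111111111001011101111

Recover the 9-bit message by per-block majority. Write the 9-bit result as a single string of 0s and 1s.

010101111

Block 1 (0101010): 3 ones → 0
Block 2 (1011100): 4 ones → 1
Block 3 (0100000): 1 one → 0
Block 4 (0111110): 5 ones → 1
Block 5 (0010000): 1 one → 0
Block 6 (0111110): 5 ones → 1
Block 7 (1111111): 7 ones → 1
Block 8 (1100101): 4 ones → 1
Block 9 (1101111): 6 ones → 1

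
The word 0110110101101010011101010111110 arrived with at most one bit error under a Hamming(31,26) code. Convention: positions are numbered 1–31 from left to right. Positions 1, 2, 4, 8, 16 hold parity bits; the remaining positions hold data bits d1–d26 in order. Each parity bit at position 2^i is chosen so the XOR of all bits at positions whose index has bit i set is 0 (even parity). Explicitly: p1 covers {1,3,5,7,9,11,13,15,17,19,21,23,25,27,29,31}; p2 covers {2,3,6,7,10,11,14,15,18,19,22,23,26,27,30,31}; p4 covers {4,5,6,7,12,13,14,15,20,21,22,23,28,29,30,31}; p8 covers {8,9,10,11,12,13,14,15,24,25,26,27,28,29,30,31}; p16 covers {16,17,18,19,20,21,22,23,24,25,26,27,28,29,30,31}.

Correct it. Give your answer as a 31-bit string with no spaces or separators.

s1 (pos 1,3,5,7,9,11,13,15,17,19,21,23,25,27,29,31): 0⊕1⊕1⊕0⊕0⊕1⊕1⊕1⊕0⊕1⊕0⊕0⊕0⊕1⊕1⊕0 = 0
s2 (pos 2,3,6,7,10,11,14,15,18,19,22,23,26,27,30,31): 1⊕1⊕1⊕0⊕1⊕1⊕0⊕1⊕1⊕1⊕1⊕0⊕1⊕1⊕1⊕0 = 0
s4 (pos 4,5,6,7,12,13,14,15,20,21,22,23,28,29,30,31): 0⊕1⊕1⊕0⊕0⊕1⊕0⊕1⊕1⊕0⊕1⊕0⊕1⊕1⊕1⊕0 = 1
s8 (pos 8,9,10,11,12,13,14,15,24,25,26,27,28,29,30,31): 1⊕0⊕1⊕1⊕0⊕1⊕0⊕1⊕1⊕0⊕1⊕1⊕1⊕1⊕1⊕0 = 1
s16 (pos 16,17,18,19,20,21,22,23,24,25,26,27,28,29,30,31): 0⊕0⊕1⊕1⊕1⊕0⊕1⊕0⊕1⊕0⊕1⊕1⊕1⊕1⊕1⊕0 = 0
Syndrome s16…s1 = 01100 → error at position 12.
Flip position 12: 0110110101101010011101010111110 → 0110110101111010011101010111110

0110110101111010011101010111110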